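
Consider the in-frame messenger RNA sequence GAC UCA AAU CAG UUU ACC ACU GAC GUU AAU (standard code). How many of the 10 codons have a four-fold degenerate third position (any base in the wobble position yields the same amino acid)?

4

Codon 1 GAC (Asp): third position 2-fold.
Codon 2 UCA (Ser): third position 4-fold.
Codon 3 AAU (Asn): third position 2-fold.
Codon 4 CAG (Gln): third position 2-fold.
Codon 5 UUU (Phe): third position 2-fold.
Codon 6 ACC (Thr): third position 4-fold.
Codon 7 ACU (Thr): third position 4-fold.
Codon 8 GAC (Asp): third position 2-fold.
Codon 9 GUU (Val): third position 4-fold.
Codon 10 AAU (Asn): third position 2-fold.
Four-fold degenerate third positions: 4.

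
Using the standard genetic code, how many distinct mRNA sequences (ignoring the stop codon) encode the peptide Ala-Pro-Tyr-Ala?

128

Ala: 4 codons.
Pro: 4 codons.
Tyr: 2 codons.
Ala: 4 codons.
4 × 4 × 2 × 4 = 128.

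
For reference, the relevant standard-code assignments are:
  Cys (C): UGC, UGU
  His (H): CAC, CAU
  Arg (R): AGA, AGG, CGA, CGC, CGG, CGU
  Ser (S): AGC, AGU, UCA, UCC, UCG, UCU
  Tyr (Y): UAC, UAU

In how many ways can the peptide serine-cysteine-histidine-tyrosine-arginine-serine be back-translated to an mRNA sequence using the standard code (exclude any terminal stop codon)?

1728

Ser: 6 codons.
Cys: 2 codons.
His: 2 codons.
Tyr: 2 codons.
Arg: 6 codons.
Ser: 6 codons.
6 × 2 × 2 × 2 × 6 × 6 = 1728.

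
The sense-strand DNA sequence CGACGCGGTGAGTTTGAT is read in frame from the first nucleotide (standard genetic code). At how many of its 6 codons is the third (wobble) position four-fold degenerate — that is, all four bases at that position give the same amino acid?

3

Codon 1 CGA (Arg): third position 4-fold.
Codon 2 CGC (Arg): third position 4-fold.
Codon 3 GGT (Gly): third position 4-fold.
Codon 4 GAG (Glu): third position 2-fold.
Codon 5 TTT (Phe): third position 2-fold.
Codon 6 GAT (Asp): third position 2-fold.
Four-fold degenerate third positions: 3.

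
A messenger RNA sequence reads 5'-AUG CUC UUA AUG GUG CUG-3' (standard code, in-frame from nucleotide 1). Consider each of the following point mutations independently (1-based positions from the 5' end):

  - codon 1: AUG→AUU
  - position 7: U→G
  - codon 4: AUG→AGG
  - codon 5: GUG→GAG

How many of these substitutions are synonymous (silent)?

0

Codon 1: AUG (Met) → AUU (Ile) — missense.
Codon 3: UUA (Leu) → GUA (Val) — missense.
Codon 4: AUG (Met) → AGG (Arg) — missense.
Codon 5: GUG (Val) → GAG (Glu) — missense.
Synonymous: 0 of 4.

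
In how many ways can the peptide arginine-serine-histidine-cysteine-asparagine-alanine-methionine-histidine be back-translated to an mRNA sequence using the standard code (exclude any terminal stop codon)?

Arg: 6 codons.
Ser: 6 codons.
His: 2 codons.
Cys: 2 codons.
Asn: 2 codons.
Ala: 4 codons.
Met: 1 codon.
His: 2 codons.
6 × 6 × 2 × 2 × 2 × 4 × 1 × 2 = 2304.

2304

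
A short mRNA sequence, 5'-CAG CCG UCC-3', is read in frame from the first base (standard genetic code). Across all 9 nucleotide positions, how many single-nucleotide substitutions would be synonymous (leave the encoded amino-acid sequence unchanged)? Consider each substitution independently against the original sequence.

Codon 1 (CAG, Gln): 1 synonymous substitution.
Codon 2 (CCG, Pro): 3 synonymous substitutions.
Codon 3 (UCC, Ser): 3 synonymous substitutions.
Total: 1 + 3 + 3 = 7.

7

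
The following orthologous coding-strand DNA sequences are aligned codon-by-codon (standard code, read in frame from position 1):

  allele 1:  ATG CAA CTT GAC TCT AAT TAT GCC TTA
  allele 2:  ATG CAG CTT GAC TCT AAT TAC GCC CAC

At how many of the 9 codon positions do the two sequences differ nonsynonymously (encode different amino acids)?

Codon 1: ATG Met / ATG Met — identical.
Codon 2: CAA Gln / CAG Gln — synonymous.
Codon 3: CTT Leu / CTT Leu — identical.
Codon 4: GAC Asp / GAC Asp — identical.
Codon 5: TCT Ser / TCT Ser — identical.
Codon 6: AAT Asn / AAT Asn — identical.
Codon 7: TAT Tyr / TAC Tyr — synonymous.
Codon 8: GCC Ala / GCC Ala — identical.
Codon 9: TTA Leu / CAC His — nonsynonymous.
Nonsynonymous differences: 1.

1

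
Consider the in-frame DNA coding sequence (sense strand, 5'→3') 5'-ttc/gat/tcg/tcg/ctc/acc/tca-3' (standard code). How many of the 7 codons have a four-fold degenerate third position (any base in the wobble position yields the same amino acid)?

5

Codon 1 TTC (Phe): third position 2-fold.
Codon 2 GAT (Asp): third position 2-fold.
Codon 3 TCG (Ser): third position 4-fold.
Codon 4 TCG (Ser): third position 4-fold.
Codon 5 CTC (Leu): third position 4-fold.
Codon 6 ACC (Thr): third position 4-fold.
Codon 7 TCA (Ser): third position 4-fold.
Four-fold degenerate third positions: 5.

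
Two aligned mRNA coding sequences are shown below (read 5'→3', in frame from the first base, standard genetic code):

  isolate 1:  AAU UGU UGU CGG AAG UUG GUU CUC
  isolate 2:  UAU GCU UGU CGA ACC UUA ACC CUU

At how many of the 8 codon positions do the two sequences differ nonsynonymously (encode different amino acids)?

Codon 1: AAU Asn / UAU Tyr — nonsynonymous.
Codon 2: UGU Cys / GCU Ala — nonsynonymous.
Codon 3: UGU Cys / UGU Cys — identical.
Codon 4: CGG Arg / CGA Arg — synonymous.
Codon 5: AAG Lys / ACC Thr — nonsynonymous.
Codon 6: UUG Leu / UUA Leu — synonymous.
Codon 7: GUU Val / ACC Thr — nonsynonymous.
Codon 8: CUC Leu / CUU Leu — synonymous.
Nonsynonymous differences: 4.

4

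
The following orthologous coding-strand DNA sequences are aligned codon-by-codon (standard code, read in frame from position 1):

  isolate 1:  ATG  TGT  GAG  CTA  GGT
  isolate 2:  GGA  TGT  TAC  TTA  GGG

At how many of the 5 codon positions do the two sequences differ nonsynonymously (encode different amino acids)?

2

Codon 1: ATG Met / GGA Gly — nonsynonymous.
Codon 2: TGT Cys / TGT Cys — identical.
Codon 3: GAG Glu / TAC Tyr — nonsynonymous.
Codon 4: CTA Leu / TTA Leu — synonymous.
Codon 5: GGT Gly / GGG Gly — synonymous.
Nonsynonymous differences: 2.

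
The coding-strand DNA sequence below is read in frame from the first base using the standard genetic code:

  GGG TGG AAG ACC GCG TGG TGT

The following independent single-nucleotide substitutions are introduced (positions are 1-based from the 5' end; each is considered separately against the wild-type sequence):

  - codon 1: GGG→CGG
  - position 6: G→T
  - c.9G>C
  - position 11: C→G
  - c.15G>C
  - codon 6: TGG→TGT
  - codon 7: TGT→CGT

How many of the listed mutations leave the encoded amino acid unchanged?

Codon 1: GGG (Gly) → CGG (Arg) — missense.
Codon 2: TGG (Trp) → TGT (Cys) — missense.
Codon 3: AAG (Lys) → AAC (Asn) — missense.
Codon 4: ACC (Thr) → AGC (Ser) — missense.
Codon 5: GCG (Ala) → GCC (Ala) — synonymous.
Codon 6: TGG (Trp) → TGT (Cys) — missense.
Codon 7: TGT (Cys) → CGT (Arg) — missense.
Synonymous: 1 of 7.

1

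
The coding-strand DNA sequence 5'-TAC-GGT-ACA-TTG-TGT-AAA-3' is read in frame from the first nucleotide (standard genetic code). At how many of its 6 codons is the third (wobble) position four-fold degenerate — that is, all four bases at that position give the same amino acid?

2

Codon 1 TAC (Tyr): third position 2-fold.
Codon 2 GGT (Gly): third position 4-fold.
Codon 3 ACA (Thr): third position 4-fold.
Codon 4 TTG (Leu): third position 2-fold.
Codon 5 TGT (Cys): third position 2-fold.
Codon 6 AAA (Lys): third position 2-fold.
Four-fold degenerate third positions: 2.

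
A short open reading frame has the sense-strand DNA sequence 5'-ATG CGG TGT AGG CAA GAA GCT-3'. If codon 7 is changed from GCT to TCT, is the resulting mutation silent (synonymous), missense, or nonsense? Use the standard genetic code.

missense

Position 19 falls in codon 7: GCT → Ala.
After the substitution the codon is TCT → Ser.
Ala ≠ Ser, so this is a missense mutation.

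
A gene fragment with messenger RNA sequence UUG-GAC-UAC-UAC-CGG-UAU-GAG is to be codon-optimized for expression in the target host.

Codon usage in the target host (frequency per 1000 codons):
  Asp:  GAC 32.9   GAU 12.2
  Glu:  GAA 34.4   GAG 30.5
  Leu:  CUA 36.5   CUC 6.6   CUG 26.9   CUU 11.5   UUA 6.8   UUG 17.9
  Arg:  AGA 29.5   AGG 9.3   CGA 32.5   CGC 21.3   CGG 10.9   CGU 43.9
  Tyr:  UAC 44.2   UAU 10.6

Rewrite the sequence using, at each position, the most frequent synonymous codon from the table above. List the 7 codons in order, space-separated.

Codon 1 (Leu): best is CUA at 36.5.
Codon 2 (Asp): best is GAC at 32.9.
Codon 3 (Tyr): best is UAC at 44.2.
Codon 4 (Tyr): best is UAC at 44.2.
Codon 5 (Arg): best is CGU at 43.9.
Codon 6 (Tyr): best is UAC at 44.2.
Codon 7 (Glu): best is GAA at 34.4.

CUA GAC UAC UAC CGU UAC GAA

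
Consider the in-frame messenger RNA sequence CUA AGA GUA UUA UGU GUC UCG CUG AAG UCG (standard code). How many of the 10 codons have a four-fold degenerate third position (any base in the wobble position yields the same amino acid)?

Codon 1 CUA (Leu): third position 4-fold.
Codon 2 AGA (Arg): third position 2-fold.
Codon 3 GUA (Val): third position 4-fold.
Codon 4 UUA (Leu): third position 2-fold.
Codon 5 UGU (Cys): third position 2-fold.
Codon 6 GUC (Val): third position 4-fold.
Codon 7 UCG (Ser): third position 4-fold.
Codon 8 CUG (Leu): third position 4-fold.
Codon 9 AAG (Lys): third position 2-fold.
Codon 10 UCG (Ser): third position 4-fold.
Four-fold degenerate third positions: 6.

6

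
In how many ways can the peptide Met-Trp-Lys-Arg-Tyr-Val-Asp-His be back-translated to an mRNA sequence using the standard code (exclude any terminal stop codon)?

Met: 1 codon.
Trp: 1 codon.
Lys: 2 codons.
Arg: 6 codons.
Tyr: 2 codons.
Val: 4 codons.
Asp: 2 codons.
His: 2 codons.
1 × 1 × 2 × 6 × 2 × 4 × 2 × 2 = 384.

384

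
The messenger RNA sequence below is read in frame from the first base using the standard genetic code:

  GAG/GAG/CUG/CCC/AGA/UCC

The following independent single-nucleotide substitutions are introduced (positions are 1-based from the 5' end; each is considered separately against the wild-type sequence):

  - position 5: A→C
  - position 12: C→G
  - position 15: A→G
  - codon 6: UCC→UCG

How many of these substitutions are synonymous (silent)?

Codon 2: GAG (Glu) → GCG (Ala) — missense.
Codon 4: CCC (Pro) → CCG (Pro) — synonymous.
Codon 5: AGA (Arg) → AGG (Arg) — synonymous.
Codon 6: UCC (Ser) → UCG (Ser) — synonymous.
Synonymous: 3 of 4.

3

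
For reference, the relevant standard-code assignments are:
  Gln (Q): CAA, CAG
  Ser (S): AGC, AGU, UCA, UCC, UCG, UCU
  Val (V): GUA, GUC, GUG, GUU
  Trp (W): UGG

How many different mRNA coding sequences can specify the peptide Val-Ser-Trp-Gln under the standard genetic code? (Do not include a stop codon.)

48

Val: 4 codons.
Ser: 6 codons.
Trp: 1 codon.
Gln: 2 codons.
4 × 6 × 1 × 2 = 48.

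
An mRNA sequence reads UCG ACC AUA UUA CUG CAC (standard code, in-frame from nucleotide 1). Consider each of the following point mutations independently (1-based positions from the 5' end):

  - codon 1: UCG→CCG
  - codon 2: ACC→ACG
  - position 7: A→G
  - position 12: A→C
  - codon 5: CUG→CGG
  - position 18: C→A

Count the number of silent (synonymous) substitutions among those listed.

Codon 1: UCG (Ser) → CCG (Pro) — missense.
Codon 2: ACC (Thr) → ACG (Thr) — synonymous.
Codon 3: AUA (Ile) → GUA (Val) — missense.
Codon 4: UUA (Leu) → UUC (Phe) — missense.
Codon 5: CUG (Leu) → CGG (Arg) — missense.
Codon 6: CAC (His) → CAA (Gln) — missense.
Synonymous: 1 of 6.

1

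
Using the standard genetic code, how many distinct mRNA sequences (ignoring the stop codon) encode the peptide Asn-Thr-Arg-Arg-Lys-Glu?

Asn: 2 codons.
Thr: 4 codons.
Arg: 6 codons.
Arg: 6 codons.
Lys: 2 codons.
Glu: 2 codons.
2 × 4 × 6 × 6 × 2 × 2 = 1152.

1152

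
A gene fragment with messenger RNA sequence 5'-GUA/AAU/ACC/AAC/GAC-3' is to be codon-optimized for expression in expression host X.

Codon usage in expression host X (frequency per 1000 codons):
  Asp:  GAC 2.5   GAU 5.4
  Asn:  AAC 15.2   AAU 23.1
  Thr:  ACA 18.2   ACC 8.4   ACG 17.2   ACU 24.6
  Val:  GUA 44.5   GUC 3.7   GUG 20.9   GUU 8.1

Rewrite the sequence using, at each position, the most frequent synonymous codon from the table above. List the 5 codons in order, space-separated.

Codon 1 (Val): best is GUA at 44.5.
Codon 2 (Asn): best is AAU at 23.1.
Codon 3 (Thr): best is ACU at 24.6.
Codon 4 (Asn): best is AAU at 23.1.
Codon 5 (Asp): best is GAU at 5.4.

GUA AAU ACU AAU GAU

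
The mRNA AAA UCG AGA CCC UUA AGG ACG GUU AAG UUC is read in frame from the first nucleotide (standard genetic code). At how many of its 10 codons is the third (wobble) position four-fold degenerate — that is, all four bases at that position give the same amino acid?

Codon 1 AAA (Lys): third position 2-fold.
Codon 2 UCG (Ser): third position 4-fold.
Codon 3 AGA (Arg): third position 2-fold.
Codon 4 CCC (Pro): third position 4-fold.
Codon 5 UUA (Leu): third position 2-fold.
Codon 6 AGG (Arg): third position 2-fold.
Codon 7 ACG (Thr): third position 4-fold.
Codon 8 GUU (Val): third position 4-fold.
Codon 9 AAG (Lys): third position 2-fold.
Codon 10 UUC (Phe): third position 2-fold.
Four-fold degenerate third positions: 4.

4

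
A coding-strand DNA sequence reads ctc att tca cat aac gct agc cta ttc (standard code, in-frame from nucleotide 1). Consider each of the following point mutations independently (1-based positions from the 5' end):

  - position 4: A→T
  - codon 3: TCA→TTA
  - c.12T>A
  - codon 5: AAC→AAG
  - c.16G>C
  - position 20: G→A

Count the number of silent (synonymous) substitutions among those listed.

0

Codon 2: ATT (Ile) → TTT (Phe) — missense.
Codon 3: TCA (Ser) → TTA (Leu) — missense.
Codon 4: CAT (His) → CAA (Gln) — missense.
Codon 5: AAC (Asn) → AAG (Lys) — missense.
Codon 6: GCT (Ala) → CCT (Pro) — missense.
Codon 7: AGC (Ser) → AAC (Asn) — missense.
Synonymous: 0 of 6.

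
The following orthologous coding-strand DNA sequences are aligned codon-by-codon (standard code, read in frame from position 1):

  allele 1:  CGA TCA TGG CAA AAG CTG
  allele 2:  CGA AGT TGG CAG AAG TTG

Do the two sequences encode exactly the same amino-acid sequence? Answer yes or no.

yes

Codon 1: CGA Arg / CGA Arg — identical.
Codon 2: TCA Ser / AGT Ser — synonymous.
Codon 3: TGG Trp / TGG Trp — identical.
Codon 4: CAA Gln / CAG Gln — synonymous.
Codon 5: AAG Lys / AAG Lys — identical.
Codon 6: CTG Leu / TTG Leu — synonymous.
Nonsynonymous differences: 0 → same protein.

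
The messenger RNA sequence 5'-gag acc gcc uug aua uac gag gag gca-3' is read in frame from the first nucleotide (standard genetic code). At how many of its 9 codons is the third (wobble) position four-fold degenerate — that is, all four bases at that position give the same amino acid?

3

Codon 1 GAG (Glu): third position 2-fold.
Codon 2 ACC (Thr): third position 4-fold.
Codon 3 GCC (Ala): third position 4-fold.
Codon 4 UUG (Leu): third position 2-fold.
Codon 5 AUA (Ile): third position 3-fold.
Codon 6 UAC (Tyr): third position 2-fold.
Codon 7 GAG (Glu): third position 2-fold.
Codon 8 GAG (Glu): third position 2-fold.
Codon 9 GCA (Ala): third position 4-fold.
Four-fold degenerate third positions: 3.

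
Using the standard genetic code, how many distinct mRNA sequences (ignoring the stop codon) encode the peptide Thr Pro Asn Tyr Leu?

384

Thr: 4 codons.
Pro: 4 codons.
Asn: 2 codons.
Tyr: 2 codons.
Leu: 6 codons.
4 × 4 × 2 × 2 × 6 = 384.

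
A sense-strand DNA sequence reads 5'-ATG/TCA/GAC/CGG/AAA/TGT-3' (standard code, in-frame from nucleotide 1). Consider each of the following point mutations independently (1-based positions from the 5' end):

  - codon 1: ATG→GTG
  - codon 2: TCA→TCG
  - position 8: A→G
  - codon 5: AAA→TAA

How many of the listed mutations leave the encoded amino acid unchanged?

Codon 1: ATG (Met) → GTG (Val) — missense.
Codon 2: TCA (Ser) → TCG (Ser) — synonymous.
Codon 3: GAC (Asp) → GGC (Gly) — missense.
Codon 5: AAA (Lys) → TAA (Stop) — nonsense.
Synonymous: 1 of 4.

1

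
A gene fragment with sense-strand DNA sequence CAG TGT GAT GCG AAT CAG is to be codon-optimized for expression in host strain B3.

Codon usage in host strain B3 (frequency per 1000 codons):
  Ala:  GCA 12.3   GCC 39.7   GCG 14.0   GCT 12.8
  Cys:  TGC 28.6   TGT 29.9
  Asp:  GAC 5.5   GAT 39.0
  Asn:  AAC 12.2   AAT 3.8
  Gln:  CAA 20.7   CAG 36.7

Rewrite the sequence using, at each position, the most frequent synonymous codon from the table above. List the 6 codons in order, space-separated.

Codon 1 (Gln): best is CAG at 36.7.
Codon 2 (Cys): best is TGT at 29.9.
Codon 3 (Asp): best is GAT at 39.0.
Codon 4 (Ala): best is GCC at 39.7.
Codon 5 (Asn): best is AAC at 12.2.
Codon 6 (Gln): best is CAG at 36.7.

CAG TGT GAT GCC AAC CAG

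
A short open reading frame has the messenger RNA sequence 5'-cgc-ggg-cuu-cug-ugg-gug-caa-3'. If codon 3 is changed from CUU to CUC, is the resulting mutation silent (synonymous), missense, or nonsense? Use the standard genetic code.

Position 9 falls in codon 3: CUU → Leu.
After the substitution the codon is CUC → Leu.
Both encode Leu, so the change is synonymous.

silent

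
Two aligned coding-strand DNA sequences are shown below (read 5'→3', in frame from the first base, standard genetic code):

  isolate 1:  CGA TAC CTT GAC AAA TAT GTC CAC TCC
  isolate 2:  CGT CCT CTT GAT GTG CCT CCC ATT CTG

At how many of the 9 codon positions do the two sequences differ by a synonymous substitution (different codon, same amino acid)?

2

Codon 1: CGA Arg / CGT Arg — synonymous.
Codon 2: TAC Tyr / CCT Pro — nonsynonymous.
Codon 3: CTT Leu / CTT Leu — identical.
Codon 4: GAC Asp / GAT Asp — synonymous.
Codon 5: AAA Lys / GTG Val — nonsynonymous.
Codon 6: TAT Tyr / CCT Pro — nonsynonymous.
Codon 7: GTC Val / CCC Pro — nonsynonymous.
Codon 8: CAC His / ATT Ile — nonsynonymous.
Codon 9: TCC Ser / CTG Leu — nonsynonymous.
Synonymous differences: 2.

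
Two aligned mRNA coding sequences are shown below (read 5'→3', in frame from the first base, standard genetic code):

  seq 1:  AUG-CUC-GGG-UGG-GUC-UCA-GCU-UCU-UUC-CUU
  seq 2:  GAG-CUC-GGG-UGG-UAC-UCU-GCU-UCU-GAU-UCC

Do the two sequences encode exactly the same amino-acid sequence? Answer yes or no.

Codon 1: AUG Met / GAG Glu — nonsynonymous.
Codon 2: CUC Leu / CUC Leu — identical.
Codon 3: GGG Gly / GGG Gly — identical.
Codon 4: UGG Trp / UGG Trp — identical.
Codon 5: GUC Val / UAC Tyr — nonsynonymous.
Codon 6: UCA Ser / UCU Ser — synonymous.
Codon 7: GCU Ala / GCU Ala — identical.
Codon 8: UCU Ser / UCU Ser — identical.
Codon 9: UUC Phe / GAU Asp — nonsynonymous.
Codon 10: CUU Leu / UCC Ser — nonsynonymous.
Nonsynonymous differences: 4 → different protein.

no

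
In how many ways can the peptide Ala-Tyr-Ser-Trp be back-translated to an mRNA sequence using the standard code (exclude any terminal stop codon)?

Ala: 4 codons.
Tyr: 2 codons.
Ser: 6 codons.
Trp: 1 codon.
4 × 2 × 6 × 1 = 48.

48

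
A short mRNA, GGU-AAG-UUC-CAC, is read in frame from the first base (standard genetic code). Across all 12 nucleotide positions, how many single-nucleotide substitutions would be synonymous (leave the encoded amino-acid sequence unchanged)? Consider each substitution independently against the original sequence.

6

Codon 1 (GGU, Gly): 3 synonymous substitutions.
Codon 2 (AAG, Lys): 1 synonymous substitution.
Codon 3 (UUC, Phe): 1 synonymous substitution.
Codon 4 (CAC, His): 1 synonymous substitution.
Total: 3 + 1 + 1 + 1 = 6.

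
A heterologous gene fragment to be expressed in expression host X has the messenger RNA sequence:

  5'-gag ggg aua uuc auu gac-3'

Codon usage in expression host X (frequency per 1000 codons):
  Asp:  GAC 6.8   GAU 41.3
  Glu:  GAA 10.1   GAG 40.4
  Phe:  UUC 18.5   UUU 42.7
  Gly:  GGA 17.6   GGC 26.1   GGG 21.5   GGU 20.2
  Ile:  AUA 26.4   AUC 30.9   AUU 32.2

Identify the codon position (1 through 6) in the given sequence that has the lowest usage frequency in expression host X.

Codon 1 GAG (Glu): 40.4 per 1000.
Codon 2 GGG (Gly): 21.5 per 1000.
Codon 3 AUA (Ile): 26.4 per 1000.
Codon 4 UUC (Phe): 18.5 per 1000.
Codon 5 AUU (Ile): 32.2 per 1000.
Codon 6 GAC (Asp): 6.8 per 1000.
Lowest frequency is 6.8 at codon 6.

6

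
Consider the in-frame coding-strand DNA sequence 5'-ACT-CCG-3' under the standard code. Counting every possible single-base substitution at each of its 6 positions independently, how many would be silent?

6

Codon 1 (ACT, Thr): 3 synonymous substitutions.
Codon 2 (CCG, Pro): 3 synonymous substitutions.
Total: 3 + 3 = 6.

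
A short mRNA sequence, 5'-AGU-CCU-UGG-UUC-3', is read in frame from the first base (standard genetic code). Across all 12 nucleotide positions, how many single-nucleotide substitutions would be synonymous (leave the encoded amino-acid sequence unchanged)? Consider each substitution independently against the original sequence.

Codon 1 (AGU, Ser): 1 synonymous substitution.
Codon 2 (CCU, Pro): 3 synonymous substitutions.
Codon 3 (UGG, Trp): 0 synonymous substitutions.
Codon 4 (UUC, Phe): 1 synonymous substitution.
Total: 1 + 3 + 0 + 1 = 5.

5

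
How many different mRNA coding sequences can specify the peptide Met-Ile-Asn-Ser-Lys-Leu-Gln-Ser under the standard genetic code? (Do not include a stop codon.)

5184

Met: 1 codon.
Ile: 3 codons.
Asn: 2 codons.
Ser: 6 codons.
Lys: 2 codons.
Leu: 6 codons.
Gln: 2 codons.
Ser: 6 codons.
1 × 3 × 2 × 6 × 2 × 6 × 2 × 6 = 5184.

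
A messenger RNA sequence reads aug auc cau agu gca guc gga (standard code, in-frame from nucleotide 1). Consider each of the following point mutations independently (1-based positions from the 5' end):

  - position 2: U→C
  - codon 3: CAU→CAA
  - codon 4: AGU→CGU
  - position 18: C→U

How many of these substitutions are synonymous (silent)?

Codon 1: AUG (Met) → ACG (Thr) — missense.
Codon 3: CAU (His) → CAA (Gln) — missense.
Codon 4: AGU (Ser) → CGU (Arg) — missense.
Codon 6: GUC (Val) → GUU (Val) — synonymous.
Synonymous: 1 of 4.

1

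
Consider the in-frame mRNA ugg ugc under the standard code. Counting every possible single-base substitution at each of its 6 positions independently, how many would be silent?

Codon 1 (UGG, Trp): 0 synonymous substitutions.
Codon 2 (UGC, Cys): 1 synonymous substitution.
Total: 0 + 1 = 1.

1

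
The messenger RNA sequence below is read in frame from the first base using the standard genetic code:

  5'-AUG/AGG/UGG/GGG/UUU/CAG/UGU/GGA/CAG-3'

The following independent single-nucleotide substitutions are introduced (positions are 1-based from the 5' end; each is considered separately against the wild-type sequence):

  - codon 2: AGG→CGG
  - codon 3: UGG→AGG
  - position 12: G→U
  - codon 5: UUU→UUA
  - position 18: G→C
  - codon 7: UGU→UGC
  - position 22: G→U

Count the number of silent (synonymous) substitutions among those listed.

3

Codon 2: AGG (Arg) → CGG (Arg) — synonymous.
Codon 3: UGG (Trp) → AGG (Arg) — missense.
Codon 4: GGG (Gly) → GGU (Gly) — synonymous.
Codon 5: UUU (Phe) → UUA (Leu) — missense.
Codon 6: CAG (Gln) → CAC (His) — missense.
Codon 7: UGU (Cys) → UGC (Cys) — synonymous.
Codon 8: GGA (Gly) → UGA (Stop) — nonsense.
Synonymous: 3 of 7.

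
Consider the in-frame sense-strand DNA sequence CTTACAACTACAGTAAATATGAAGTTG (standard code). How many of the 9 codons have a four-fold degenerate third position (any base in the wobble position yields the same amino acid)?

Codon 1 CTT (Leu): third position 4-fold.
Codon 2 ACA (Thr): third position 4-fold.
Codon 3 ACT (Thr): third position 4-fold.
Codon 4 ACA (Thr): third position 4-fold.
Codon 5 GTA (Val): third position 4-fold.
Codon 6 AAT (Asn): third position 2-fold.
Codon 7 ATG (Met): third position 1-fold.
Codon 8 AAG (Lys): third position 2-fold.
Codon 9 TTG (Leu): third position 2-fold.
Four-fold degenerate third positions: 5.

5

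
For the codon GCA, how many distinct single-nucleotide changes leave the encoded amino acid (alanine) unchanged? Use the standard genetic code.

Position 1: none → 0 synonymous.
Position 2: none → 0 synonymous.
Position 3: GCT, GCC, GCG → 3 synonymous.
Total: 0 + 0 + 3 = 3.

3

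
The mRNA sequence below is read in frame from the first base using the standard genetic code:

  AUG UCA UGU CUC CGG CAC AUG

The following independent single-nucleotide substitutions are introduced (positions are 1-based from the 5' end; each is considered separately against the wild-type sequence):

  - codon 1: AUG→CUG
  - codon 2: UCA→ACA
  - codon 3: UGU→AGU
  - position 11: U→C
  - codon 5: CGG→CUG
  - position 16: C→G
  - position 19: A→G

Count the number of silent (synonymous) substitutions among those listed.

Codon 1: AUG (Met) → CUG (Leu) — missense.
Codon 2: UCA (Ser) → ACA (Thr) — missense.
Codon 3: UGU (Cys) → AGU (Ser) — missense.
Codon 4: CUC (Leu) → CCC (Pro) — missense.
Codon 5: CGG (Arg) → CUG (Leu) — missense.
Codon 6: CAC (His) → GAC (Asp) — missense.
Codon 7: AUG (Met) → GUG (Val) — missense.
Synonymous: 0 of 7.

0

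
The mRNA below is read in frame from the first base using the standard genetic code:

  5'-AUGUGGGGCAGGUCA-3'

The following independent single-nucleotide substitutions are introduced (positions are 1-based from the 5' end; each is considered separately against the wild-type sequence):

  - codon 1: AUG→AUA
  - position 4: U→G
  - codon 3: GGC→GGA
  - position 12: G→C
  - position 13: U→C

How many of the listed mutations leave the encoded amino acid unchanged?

1

Codon 1: AUG (Met) → AUA (Ile) — missense.
Codon 2: UGG (Trp) → GGG (Gly) — missense.
Codon 3: GGC (Gly) → GGA (Gly) — synonymous.
Codon 4: AGG (Arg) → AGC (Ser) — missense.
Codon 5: UCA (Ser) → CCA (Pro) — missense.
Synonymous: 1 of 5.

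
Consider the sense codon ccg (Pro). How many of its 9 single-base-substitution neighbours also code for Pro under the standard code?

Position 1: none → 0 synonymous.
Position 2: none → 0 synonymous.
Position 3: CCT, CCC, CCA → 3 synonymous.
Total: 0 + 0 + 3 = 3.

3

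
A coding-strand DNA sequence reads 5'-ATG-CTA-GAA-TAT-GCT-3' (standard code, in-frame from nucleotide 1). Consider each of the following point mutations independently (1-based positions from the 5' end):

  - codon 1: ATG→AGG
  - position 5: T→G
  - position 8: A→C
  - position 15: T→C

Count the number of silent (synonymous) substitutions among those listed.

1

Codon 1: ATG (Met) → AGG (Arg) — missense.
Codon 2: CTA (Leu) → CGA (Arg) — missense.
Codon 3: GAA (Glu) → GCA (Ala) — missense.
Codon 5: GCT (Ala) → GCC (Ala) — synonymous.
Synonymous: 1 of 4.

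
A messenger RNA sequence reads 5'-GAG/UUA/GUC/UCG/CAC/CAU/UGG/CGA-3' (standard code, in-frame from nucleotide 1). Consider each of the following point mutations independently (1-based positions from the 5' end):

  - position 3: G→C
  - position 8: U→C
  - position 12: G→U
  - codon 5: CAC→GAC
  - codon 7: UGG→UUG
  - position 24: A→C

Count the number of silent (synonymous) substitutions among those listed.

Codon 1: GAG (Glu) → GAC (Asp) — missense.
Codon 3: GUC (Val) → GCC (Ala) — missense.
Codon 4: UCG (Ser) → UCU (Ser) — synonymous.
Codon 5: CAC (His) → GAC (Asp) — missense.
Codon 7: UGG (Trp) → UUG (Leu) — missense.
Codon 8: CGA (Arg) → CGC (Arg) — synonymous.
Synonymous: 2 of 6.

2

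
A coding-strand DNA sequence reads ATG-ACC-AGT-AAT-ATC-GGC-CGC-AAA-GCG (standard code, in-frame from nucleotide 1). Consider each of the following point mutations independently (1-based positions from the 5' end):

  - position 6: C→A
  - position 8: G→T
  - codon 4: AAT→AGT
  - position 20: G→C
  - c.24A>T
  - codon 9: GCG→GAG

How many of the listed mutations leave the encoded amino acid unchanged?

Codon 2: ACC (Thr) → ACA (Thr) — synonymous.
Codon 3: AGT (Ser) → ATT (Ile) — missense.
Codon 4: AAT (Asn) → AGT (Ser) — missense.
Codon 7: CGC (Arg) → CCC (Pro) — missense.
Codon 8: AAA (Lys) → AAT (Asn) — missense.
Codon 9: GCG (Ala) → GAG (Glu) — missense.
Synonymous: 1 of 6.

1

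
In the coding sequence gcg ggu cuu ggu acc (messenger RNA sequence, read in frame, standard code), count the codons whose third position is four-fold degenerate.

Codon 1 GCG (Ala): third position 4-fold.
Codon 2 GGU (Gly): third position 4-fold.
Codon 3 CUU (Leu): third position 4-fold.
Codon 4 GGU (Gly): third position 4-fold.
Codon 5 ACC (Thr): third position 4-fold.
Four-fold degenerate third positions: 5.

5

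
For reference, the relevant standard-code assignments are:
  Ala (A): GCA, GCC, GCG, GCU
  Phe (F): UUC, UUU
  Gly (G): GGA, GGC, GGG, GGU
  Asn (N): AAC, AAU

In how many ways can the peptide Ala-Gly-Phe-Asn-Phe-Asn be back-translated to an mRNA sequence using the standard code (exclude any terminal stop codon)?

256

Ala: 4 codons.
Gly: 4 codons.
Phe: 2 codons.
Asn: 2 codons.
Phe: 2 codons.
Asn: 2 codons.
4 × 4 × 2 × 2 × 2 × 2 = 256.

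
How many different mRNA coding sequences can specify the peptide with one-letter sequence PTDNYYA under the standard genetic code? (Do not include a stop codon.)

Pro: 4 codons.
Thr: 4 codons.
Asp: 2 codons.
Asn: 2 codons.
Tyr: 2 codons.
Tyr: 2 codons.
Ala: 4 codons.
4 × 4 × 2 × 2 × 2 × 2 × 4 = 1024.

1024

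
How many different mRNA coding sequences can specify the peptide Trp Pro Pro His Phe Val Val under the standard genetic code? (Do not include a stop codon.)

Trp: 1 codon.
Pro: 4 codons.
Pro: 4 codons.
His: 2 codons.
Phe: 2 codons.
Val: 4 codons.
Val: 4 codons.
1 × 4 × 4 × 2 × 2 × 4 × 4 = 1024.

1024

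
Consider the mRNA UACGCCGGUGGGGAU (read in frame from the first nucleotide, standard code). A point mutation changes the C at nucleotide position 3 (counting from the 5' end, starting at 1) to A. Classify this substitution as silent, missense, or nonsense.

Position 3 falls in codon 1: UAC → Tyr.
After the substitution the codon is UAA → Stop.
The new codon is a stop codon, so this is a nonsense mutation.

nonsense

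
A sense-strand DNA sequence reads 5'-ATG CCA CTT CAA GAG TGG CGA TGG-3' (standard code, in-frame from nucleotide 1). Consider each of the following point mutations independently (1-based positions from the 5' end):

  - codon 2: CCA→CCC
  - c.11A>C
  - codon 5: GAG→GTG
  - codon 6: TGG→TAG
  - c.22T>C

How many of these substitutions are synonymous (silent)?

1

Codon 2: CCA (Pro) → CCC (Pro) — synonymous.
Codon 4: CAA (Gln) → CCA (Pro) — missense.
Codon 5: GAG (Glu) → GTG (Val) — missense.
Codon 6: TGG (Trp) → TAG (Stop) — nonsense.
Codon 8: TGG (Trp) → CGG (Arg) — missense.
Synonymous: 1 of 5.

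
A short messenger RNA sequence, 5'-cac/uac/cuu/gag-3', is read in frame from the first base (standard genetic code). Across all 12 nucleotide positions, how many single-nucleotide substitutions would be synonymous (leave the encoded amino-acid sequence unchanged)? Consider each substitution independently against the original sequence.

Codon 1 (CAC, His): 1 synonymous substitution.
Codon 2 (UAC, Tyr): 1 synonymous substitution.
Codon 3 (CUU, Leu): 3 synonymous substitutions.
Codon 4 (GAG, Glu): 1 synonymous substitution.
Total: 1 + 1 + 3 + 1 = 6.

6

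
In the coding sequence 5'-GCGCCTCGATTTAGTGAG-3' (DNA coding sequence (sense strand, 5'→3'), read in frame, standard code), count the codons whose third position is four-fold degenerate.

3

Codon 1 GCG (Ala): third position 4-fold.
Codon 2 CCT (Pro): third position 4-fold.
Codon 3 CGA (Arg): third position 4-fold.
Codon 4 TTT (Phe): third position 2-fold.
Codon 5 AGT (Ser): third position 2-fold.
Codon 6 GAG (Glu): third position 2-fold.
Four-fold degenerate third positions: 3.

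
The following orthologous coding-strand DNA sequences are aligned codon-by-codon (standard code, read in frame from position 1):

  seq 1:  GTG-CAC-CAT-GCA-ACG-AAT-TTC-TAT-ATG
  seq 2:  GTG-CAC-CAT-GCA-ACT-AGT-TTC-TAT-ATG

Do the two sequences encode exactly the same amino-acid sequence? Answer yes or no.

no

Codon 1: GTG Val / GTG Val — identical.
Codon 2: CAC His / CAC His — identical.
Codon 3: CAT His / CAT His — identical.
Codon 4: GCA Ala / GCA Ala — identical.
Codon 5: ACG Thr / ACT Thr — synonymous.
Codon 6: AAT Asn / AGT Ser — nonsynonymous.
Codon 7: TTC Phe / TTC Phe — identical.
Codon 8: TAT Tyr / TAT Tyr — identical.
Codon 9: ATG Met / ATG Met — identical.
Nonsynonymous differences: 1 → different protein.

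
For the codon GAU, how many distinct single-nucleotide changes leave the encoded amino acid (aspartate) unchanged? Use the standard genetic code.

Position 1: none → 0 synonymous.
Position 2: none → 0 synonymous.
Position 3: GAC → 1 synonymous.
Total: 0 + 0 + 1 = 1.

1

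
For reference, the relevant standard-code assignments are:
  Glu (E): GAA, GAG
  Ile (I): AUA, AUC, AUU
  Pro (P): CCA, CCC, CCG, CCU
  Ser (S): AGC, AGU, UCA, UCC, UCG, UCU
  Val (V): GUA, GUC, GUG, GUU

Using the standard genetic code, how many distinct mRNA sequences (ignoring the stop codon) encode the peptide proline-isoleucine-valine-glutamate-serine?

Pro: 4 codons.
Ile: 3 codons.
Val: 4 codons.
Glu: 2 codons.
Ser: 6 codons.
4 × 3 × 4 × 2 × 6 = 576.

576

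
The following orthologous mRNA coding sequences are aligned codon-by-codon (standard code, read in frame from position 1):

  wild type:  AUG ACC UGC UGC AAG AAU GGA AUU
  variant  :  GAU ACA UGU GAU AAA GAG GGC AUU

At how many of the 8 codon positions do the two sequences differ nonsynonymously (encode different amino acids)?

3

Codon 1: AUG Met / GAU Asp — nonsynonymous.
Codon 2: ACC Thr / ACA Thr — synonymous.
Codon 3: UGC Cys / UGU Cys — synonymous.
Codon 4: UGC Cys / GAU Asp — nonsynonymous.
Codon 5: AAG Lys / AAA Lys — synonymous.
Codon 6: AAU Asn / GAG Glu — nonsynonymous.
Codon 7: GGA Gly / GGC Gly — synonymous.
Codon 8: AUU Ile / AUU Ile — identical.
Nonsynonymous differences: 3.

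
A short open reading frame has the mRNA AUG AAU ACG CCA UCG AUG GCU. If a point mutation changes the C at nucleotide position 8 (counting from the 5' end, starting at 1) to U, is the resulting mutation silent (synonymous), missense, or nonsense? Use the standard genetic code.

Position 8 falls in codon 3: ACG → Thr.
After the substitution the codon is AUG → Met.
Thr ≠ Met, so this is a missense mutation.

missense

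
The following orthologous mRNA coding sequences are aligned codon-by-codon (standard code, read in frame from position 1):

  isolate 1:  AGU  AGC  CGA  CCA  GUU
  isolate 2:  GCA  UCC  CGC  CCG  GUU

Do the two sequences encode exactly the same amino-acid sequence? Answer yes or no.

no

Codon 1: AGU Ser / GCA Ala — nonsynonymous.
Codon 2: AGC Ser / UCC Ser — synonymous.
Codon 3: CGA Arg / CGC Arg — synonymous.
Codon 4: CCA Pro / CCG Pro — synonymous.
Codon 5: GUU Val / GUU Val — identical.
Nonsynonymous differences: 1 → different protein.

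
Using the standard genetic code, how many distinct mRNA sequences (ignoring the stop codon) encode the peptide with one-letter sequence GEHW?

16

Gly: 4 codons.
Glu: 2 codons.
His: 2 codons.
Trp: 1 codon.
4 × 2 × 2 × 1 = 16.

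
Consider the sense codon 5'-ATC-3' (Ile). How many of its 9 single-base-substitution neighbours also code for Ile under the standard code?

Position 1: none → 0 synonymous.
Position 2: none → 0 synonymous.
Position 3: ATT, ATA → 2 synonymous.
Total: 0 + 0 + 2 = 2.

2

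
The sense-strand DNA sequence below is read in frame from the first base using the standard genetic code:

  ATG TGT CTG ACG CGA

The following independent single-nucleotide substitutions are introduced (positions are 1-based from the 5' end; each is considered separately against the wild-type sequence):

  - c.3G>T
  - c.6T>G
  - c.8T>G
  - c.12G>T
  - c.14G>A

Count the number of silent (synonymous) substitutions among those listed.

1

Codon 1: ATG (Met) → ATT (Ile) — missense.
Codon 2: TGT (Cys) → TGG (Trp) — missense.
Codon 3: CTG (Leu) → CGG (Arg) — missense.
Codon 4: ACG (Thr) → ACT (Thr) — synonymous.
Codon 5: CGA (Arg) → CAA (Gln) — missense.
Synonymous: 1 of 5.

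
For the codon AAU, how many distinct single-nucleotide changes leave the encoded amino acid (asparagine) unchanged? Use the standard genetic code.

Position 1: none → 0 synonymous.
Position 2: none → 0 synonymous.
Position 3: AAC → 1 synonymous.
Total: 0 + 0 + 1 = 1.

1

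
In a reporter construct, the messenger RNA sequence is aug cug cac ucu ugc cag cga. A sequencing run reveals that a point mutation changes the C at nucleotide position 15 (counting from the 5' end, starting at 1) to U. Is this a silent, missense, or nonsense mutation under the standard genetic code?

silent

Position 15 falls in codon 5: UGC → Cys.
After the substitution the codon is UGU → Cys.
Both encode Cys, so the change is synonymous.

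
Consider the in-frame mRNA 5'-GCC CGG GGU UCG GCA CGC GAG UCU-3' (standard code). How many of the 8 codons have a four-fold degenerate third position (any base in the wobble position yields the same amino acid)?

Codon 1 GCC (Ala): third position 4-fold.
Codon 2 CGG (Arg): third position 4-fold.
Codon 3 GGU (Gly): third position 4-fold.
Codon 4 UCG (Ser): third position 4-fold.
Codon 5 GCA (Ala): third position 4-fold.
Codon 6 CGC (Arg): third position 4-fold.
Codon 7 GAG (Glu): third position 2-fold.
Codon 8 UCU (Ser): third position 4-fold.
Four-fold degenerate third positions: 7.

7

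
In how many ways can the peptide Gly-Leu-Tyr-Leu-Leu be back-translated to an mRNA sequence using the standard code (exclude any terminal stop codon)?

1728

Gly: 4 codons.
Leu: 6 codons.
Tyr: 2 codons.
Leu: 6 codons.
Leu: 6 codons.
4 × 6 × 2 × 6 × 6 = 1728.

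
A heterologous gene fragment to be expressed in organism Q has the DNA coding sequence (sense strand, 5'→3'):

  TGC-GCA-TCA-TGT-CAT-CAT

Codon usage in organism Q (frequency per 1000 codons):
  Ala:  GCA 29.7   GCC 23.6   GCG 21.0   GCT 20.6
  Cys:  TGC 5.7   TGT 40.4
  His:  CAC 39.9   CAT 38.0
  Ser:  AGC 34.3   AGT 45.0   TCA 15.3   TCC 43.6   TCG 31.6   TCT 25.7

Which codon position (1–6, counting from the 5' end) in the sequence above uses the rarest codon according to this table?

Codon 1 TGC (Cys): 5.7 per 1000.
Codon 2 GCA (Ala): 29.7 per 1000.
Codon 3 TCA (Ser): 15.3 per 1000.
Codon 4 TGT (Cys): 40.4 per 1000.
Codon 5 CAT (His): 38.0 per 1000.
Codon 6 CAT (His): 38.0 per 1000.
Lowest frequency is 5.7 at codon 1.

1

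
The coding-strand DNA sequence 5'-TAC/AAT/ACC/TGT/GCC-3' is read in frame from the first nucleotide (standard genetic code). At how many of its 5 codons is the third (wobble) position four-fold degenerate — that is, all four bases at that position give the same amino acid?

Codon 1 TAC (Tyr): third position 2-fold.
Codon 2 AAT (Asn): third position 2-fold.
Codon 3 ACC (Thr): third position 4-fold.
Codon 4 TGT (Cys): third position 2-fold.
Codon 5 GCC (Ala): third position 4-fold.
Four-fold degenerate third positions: 2.

2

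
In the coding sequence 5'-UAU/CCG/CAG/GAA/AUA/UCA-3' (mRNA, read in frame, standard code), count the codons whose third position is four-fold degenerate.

Codon 1 UAU (Tyr): third position 2-fold.
Codon 2 CCG (Pro): third position 4-fold.
Codon 3 CAG (Gln): third position 2-fold.
Codon 4 GAA (Glu): third position 2-fold.
Codon 5 AUA (Ile): third position 3-fold.
Codon 6 UCA (Ser): third position 4-fold.
Four-fold degenerate third positions: 2.

2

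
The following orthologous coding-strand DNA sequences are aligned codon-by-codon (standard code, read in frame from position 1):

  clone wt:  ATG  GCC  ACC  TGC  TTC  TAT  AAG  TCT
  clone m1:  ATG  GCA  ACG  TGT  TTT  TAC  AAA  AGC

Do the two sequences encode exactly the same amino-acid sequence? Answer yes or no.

Codon 1: ATG Met / ATG Met — identical.
Codon 2: GCC Ala / GCA Ala — synonymous.
Codon 3: ACC Thr / ACG Thr — synonymous.
Codon 4: TGC Cys / TGT Cys — synonymous.
Codon 5: TTC Phe / TTT Phe — synonymous.
Codon 6: TAT Tyr / TAC Tyr — synonymous.
Codon 7: AAG Lys / AAA Lys — synonymous.
Codon 8: TCT Ser / AGC Ser — synonymous.
Nonsynonymous differences: 0 → same protein.

yes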